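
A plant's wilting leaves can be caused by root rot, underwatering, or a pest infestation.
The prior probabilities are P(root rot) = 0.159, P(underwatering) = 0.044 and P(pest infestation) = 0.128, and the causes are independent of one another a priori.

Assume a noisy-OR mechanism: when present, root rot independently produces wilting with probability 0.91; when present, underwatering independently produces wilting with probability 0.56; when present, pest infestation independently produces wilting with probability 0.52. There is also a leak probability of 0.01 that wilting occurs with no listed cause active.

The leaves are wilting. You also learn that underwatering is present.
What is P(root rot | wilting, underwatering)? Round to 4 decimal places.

P(root rot | wilting, underwatering) ≈ 0.2349

Under noisy-OR, P(wilting | causes) = 1 − (1−0.01)·∏(1−qᵢ) over the active causes.
For the numerator, keep only root rot=true terms: 0.133212 + 0.019969 = 0.153181
Denominator P(wilting | underwatering): 0.5644*0.841*0.872 + 0.790912*0.841*0.128 + 0.960796*0.159*0.872 + 0.981182*0.159*0.128 = 0.652225
P(root rot | wilting, underwatering) = 0.153181/0.652225 ≈ 0.2349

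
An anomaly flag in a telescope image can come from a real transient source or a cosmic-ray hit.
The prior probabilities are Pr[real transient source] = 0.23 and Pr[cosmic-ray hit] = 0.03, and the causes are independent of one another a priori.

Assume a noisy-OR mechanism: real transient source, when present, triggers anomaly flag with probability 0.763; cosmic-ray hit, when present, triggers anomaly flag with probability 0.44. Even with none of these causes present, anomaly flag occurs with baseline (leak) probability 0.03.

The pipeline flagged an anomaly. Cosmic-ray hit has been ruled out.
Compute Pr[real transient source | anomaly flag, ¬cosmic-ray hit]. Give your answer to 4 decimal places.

Pr[real transient source | anomaly flag, ¬cosmic-ray hit] ≈ 0.8846

Under noisy-OR, P(anomaly flag | causes) = 1 − (1−0.03)·∏(1−qᵢ) over the active causes.
Numerator (weight on configurations with real transient source): 0.77011*0.23 = 0.177125
Normalizer over all consistent configurations: 0.03*0.77 + 0.77011*0.23 = 0.200225
P(real transient source | anomaly flag, ¬cosmic-ray hit) = 0.177125/0.200225 ≈ 0.8846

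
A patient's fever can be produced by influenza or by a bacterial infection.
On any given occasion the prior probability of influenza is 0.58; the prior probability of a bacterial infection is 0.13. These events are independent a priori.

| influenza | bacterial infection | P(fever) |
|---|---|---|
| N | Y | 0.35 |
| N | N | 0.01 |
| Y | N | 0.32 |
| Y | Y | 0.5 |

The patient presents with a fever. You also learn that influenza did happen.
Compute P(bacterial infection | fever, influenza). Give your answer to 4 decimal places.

P(bacterial infection | fever, influenza) ≈ 0.1893

Enumerate both values of bacterial infection and weight by the priors:
  P(fever | influenza) = 0.32*0.87 + 0.5*0.13
        = 0.278400 + 0.065000 = 0.343400
Configurations with bacterial infection contribute 0.065000, so
  P(bacterial infection | fever, influenza) = 0.065000 / 0.343400 ≈ 0.1893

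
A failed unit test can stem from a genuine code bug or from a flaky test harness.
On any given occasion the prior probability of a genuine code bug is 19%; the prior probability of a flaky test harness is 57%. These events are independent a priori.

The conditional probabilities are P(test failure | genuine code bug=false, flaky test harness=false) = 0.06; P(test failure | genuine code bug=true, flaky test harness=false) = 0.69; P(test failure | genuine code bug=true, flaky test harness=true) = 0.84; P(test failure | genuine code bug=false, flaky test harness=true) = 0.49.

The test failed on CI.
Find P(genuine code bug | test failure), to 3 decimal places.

Weight on genuine code bug=true, given the evidence: 0.056373 + 0.090972 = 0.147345
The normalizing constant is 0.06*0.81*0.43 + 0.49*0.81*0.57 + 0.69*0.19*0.43 + 0.84*0.19*0.57 = 0.394476
Posterior = 0.147345 / 0.394476 ≈ 0.374

P(genuine code bug | test failure) ≈ 0.374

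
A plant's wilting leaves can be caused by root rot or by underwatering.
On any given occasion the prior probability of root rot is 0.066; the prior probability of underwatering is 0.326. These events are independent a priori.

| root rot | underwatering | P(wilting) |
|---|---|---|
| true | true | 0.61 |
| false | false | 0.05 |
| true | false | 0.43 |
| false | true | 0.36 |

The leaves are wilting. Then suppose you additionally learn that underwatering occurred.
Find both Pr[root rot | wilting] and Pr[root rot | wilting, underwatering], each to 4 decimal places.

Pr[root rot | wilting] ≈ 0.1861; Pr[root rot | wilting, underwatering] ≈ 0.1069

P(wilting) = 0.05·0.934·0.674 + 0.36·0.934·0.326 + 0.43·0.066·0.674 + 0.61·0.066·0.326 = 0.031476 + 0.109614 + 0.019128 + 0.013125 = 0.173343
Of this, 0.032253 comes from 0.019128 + 0.013125 (the root rot=true cases).
Hence the posterior is 0.032253/0.173343 ≈ 0.1861.

With the extra evidence:
Sum P(wilting|·) weighted by the priors over both values of root rot:
  P(wilting | underwatering) = 0.36*0.934 + 0.61*0.066
        = 0.336240 + 0.040260 = 0.376500
The terms with root rot present sum to 0.040260, so
  P(root rot | wilting, underwatering) = 0.040260 / 0.376500 ≈ 0.1069
This is intercausal reasoning (explaining away): once underwatering accounts for the wilting, root rot becomes less likely.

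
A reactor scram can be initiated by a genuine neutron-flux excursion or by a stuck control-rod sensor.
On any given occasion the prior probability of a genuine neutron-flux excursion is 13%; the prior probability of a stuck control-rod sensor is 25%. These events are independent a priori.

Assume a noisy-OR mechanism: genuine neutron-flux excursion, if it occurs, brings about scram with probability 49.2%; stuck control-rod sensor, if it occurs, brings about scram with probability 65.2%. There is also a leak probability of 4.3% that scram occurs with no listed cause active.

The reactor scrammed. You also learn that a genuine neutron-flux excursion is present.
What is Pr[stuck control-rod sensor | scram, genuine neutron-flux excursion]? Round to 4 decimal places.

Pr[stuck control-rod sensor | scram, genuine neutron-flux excursion] ≈ 0.3502

Under noisy-OR, P(scram | causes) = 1 − (1−0.043)·∏(1−qᵢ) over the active causes.
Sum P(scram|·) weighted by the priors over both values of stuck control-rod sensor:
  P(scram | genuine neutron-flux excursion) = 0.513844·0.75 + 0.830818·0.25
        = 0.385383 + 0.207704 = 0.593087
Configurations with stuck control-rod sensor contribute 0.207704, so
  P(stuck control-rod sensor | scram, genuine neutron-flux excursion) = 0.207704 / 0.593087 ≈ 0.3502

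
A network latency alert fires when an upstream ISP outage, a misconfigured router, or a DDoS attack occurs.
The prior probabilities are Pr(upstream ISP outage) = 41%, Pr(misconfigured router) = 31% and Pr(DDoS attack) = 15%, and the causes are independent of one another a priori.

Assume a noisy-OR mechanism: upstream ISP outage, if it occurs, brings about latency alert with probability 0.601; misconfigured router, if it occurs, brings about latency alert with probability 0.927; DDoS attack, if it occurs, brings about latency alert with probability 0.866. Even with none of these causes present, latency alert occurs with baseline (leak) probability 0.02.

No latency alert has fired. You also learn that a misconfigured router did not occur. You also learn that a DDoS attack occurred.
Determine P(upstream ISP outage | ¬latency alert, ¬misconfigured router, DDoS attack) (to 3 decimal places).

Under noisy-OR, P(latency alert | causes) = 1 − (1−0.02)·∏(1−qᵢ) over the active causes.
P(¬latency alert | ¬misconfigured router, DDoS attack) = 0.13132·0.59 + 0.052397·0.41 = 0.077479 + 0.021483 = 0.098962
The upstream ISP outage-present share is 0.052397·0.41 = 0.021483.
So P(upstream ISP outage | ¬latency alert, ¬misconfigured router, DDoS attack) = 0.021483/0.098962 ≈ 0.217.

P(upstream ISP outage | ¬latency alert, ¬misconfigured router, DDoS attack) ≈ 0.217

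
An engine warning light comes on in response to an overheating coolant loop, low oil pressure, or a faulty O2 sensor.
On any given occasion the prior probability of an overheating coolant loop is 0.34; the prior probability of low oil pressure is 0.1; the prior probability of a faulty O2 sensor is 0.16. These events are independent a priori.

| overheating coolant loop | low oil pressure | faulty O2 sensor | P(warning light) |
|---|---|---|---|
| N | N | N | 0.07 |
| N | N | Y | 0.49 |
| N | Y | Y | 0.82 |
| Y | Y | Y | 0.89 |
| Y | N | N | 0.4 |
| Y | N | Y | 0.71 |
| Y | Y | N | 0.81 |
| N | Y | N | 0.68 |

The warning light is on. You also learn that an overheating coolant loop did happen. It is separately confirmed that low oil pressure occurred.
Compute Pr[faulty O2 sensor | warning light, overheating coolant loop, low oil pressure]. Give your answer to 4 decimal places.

By total probability over both values of faulty O2 sensor:
  P(warning light | overheating coolant loop, low oil pressure) = 0.81·0.84 + 0.89·0.16
        = 0.680400 + 0.142400 = 0.822800
The terms with faulty O2 sensor present sum to 0.142400, so
  P(faulty O2 sensor | warning light, overheating coolant loop, low oil pressure) = 0.142400 / 0.822800 ≈ 0.1731

Pr[faulty O2 sensor | warning light, overheating coolant loop, low oil pressure] ≈ 0.1731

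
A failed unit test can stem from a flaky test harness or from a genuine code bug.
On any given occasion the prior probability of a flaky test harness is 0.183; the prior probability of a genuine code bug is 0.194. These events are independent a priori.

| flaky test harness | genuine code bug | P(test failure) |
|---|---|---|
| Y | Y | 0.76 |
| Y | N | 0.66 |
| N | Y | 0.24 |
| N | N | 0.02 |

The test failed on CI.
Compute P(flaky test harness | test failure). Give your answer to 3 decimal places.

P(flaky test harness | test failure) ≈ 0.708

P(test failure) = 0.02·0.817·0.806 + 0.24·0.817·0.194 + 0.66·0.183·0.806 + 0.76·0.183·0.194 = 0.013170 + 0.038040 + 0.097349 + 0.026982 = 0.175541
The flaky test harness-present share is 0.097349 + 0.026982 = 0.124331.
So P(flaky test harness | test failure) = 0.124331/0.175541 ≈ 0.708.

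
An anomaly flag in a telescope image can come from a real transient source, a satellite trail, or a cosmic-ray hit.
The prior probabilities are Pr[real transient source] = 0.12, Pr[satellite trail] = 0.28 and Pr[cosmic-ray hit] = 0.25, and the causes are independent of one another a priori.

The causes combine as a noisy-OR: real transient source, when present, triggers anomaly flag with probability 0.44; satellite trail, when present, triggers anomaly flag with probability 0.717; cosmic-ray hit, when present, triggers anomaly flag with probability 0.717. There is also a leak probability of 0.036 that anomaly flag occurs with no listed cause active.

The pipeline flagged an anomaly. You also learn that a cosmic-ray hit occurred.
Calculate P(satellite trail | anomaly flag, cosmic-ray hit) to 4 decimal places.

P(satellite trail | anomaly flag, cosmic-ray hit) ≈ 0.3271

Under noisy-OR, P(anomaly flag | causes) = 1 − (1−0.036)·∏(1−qᵢ) over the active causes.
By total probability over the 4 (real transient source, satellite trail) configurations:
  P(anomaly flag | cosmic-ray hit) = 0.727188*0.88*0.72 + 0.922794*0.88*0.28 + 0.847225*0.12*0.72 + 0.956765*0.12*0.28
        = 0.460746 + 0.227376 + 0.073200 + 0.032147 = 0.793469
Keeping only the satellite trail-present terms gives 0.259523, so
  P(satellite trail | anomaly flag, cosmic-ray hit) = 0.259523 / 0.793469 ≈ 0.3271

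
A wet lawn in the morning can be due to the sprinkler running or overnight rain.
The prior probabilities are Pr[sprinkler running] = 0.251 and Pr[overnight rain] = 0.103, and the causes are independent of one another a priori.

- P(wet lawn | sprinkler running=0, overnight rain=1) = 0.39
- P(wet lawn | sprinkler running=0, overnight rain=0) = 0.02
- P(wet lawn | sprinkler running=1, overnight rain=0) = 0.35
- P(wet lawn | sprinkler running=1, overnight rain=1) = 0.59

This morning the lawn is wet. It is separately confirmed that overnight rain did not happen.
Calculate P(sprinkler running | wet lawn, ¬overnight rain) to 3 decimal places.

For the numerator, keep only sprinkler running=true terms: 0.35·0.251 = 0.087850
Denominator P(wet lawn | ¬overnight rain): 0.02·0.749 + 0.35·0.251 = 0.102830
P(sprinkler running | wet lawn, ¬overnight rain) = 0.087850/0.102830 ≈ 0.854

P(sprinkler running | wet lawn, ¬overnight rain) ≈ 0.854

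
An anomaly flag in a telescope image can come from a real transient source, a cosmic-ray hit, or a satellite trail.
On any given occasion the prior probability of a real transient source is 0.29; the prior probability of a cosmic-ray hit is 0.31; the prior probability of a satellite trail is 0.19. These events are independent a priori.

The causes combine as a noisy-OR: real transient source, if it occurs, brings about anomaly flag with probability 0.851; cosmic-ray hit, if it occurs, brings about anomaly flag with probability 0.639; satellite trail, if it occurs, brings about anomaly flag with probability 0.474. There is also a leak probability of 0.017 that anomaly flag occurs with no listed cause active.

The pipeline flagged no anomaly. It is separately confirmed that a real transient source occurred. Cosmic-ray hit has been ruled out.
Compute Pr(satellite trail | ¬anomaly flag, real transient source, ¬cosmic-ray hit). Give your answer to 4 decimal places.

Under noisy-OR, P(anomaly flag | causes) = 1 − (1−0.017)·∏(1−qᵢ) over the active causes.
Numerator (weight on configurations with satellite trail): 0.077042*0.19 = 0.014638
Denominator P(¬anomaly flag | real transient source, ¬cosmic-ray hit): 0.146467*0.81 + 0.077042*0.19 = 0.133276
P(satellite trail | ¬anomaly flag, real transient source, ¬cosmic-ray hit) = 0.014638/0.133276 ≈ 0.1098

Pr(satellite trail | ¬anomaly flag, real transient source, ¬cosmic-ray hit) ≈ 0.1098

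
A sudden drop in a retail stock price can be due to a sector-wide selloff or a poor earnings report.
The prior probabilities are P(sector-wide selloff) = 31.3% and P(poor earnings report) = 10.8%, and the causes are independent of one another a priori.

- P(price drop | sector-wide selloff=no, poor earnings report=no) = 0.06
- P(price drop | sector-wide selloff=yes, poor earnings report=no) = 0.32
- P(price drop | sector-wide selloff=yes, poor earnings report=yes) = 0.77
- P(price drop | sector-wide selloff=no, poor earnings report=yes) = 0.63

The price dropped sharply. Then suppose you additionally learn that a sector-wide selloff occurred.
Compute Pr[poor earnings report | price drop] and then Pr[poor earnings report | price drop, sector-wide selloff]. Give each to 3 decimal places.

Pr[poor earnings report | price drop] ≈ 0.366; Pr[poor earnings report | price drop, sector-wide selloff] ≈ 0.226

Weight on poor earnings report=true, given the evidence: 0.046743 + 0.026029 = 0.072772
Normalizer over all consistent configurations: 0.06*0.687*0.892 + 0.63*0.687*0.108 + 0.32*0.313*0.892 + 0.77*0.313*0.108 = 0.198883
P(poor earnings report | price drop) = 0.072772/0.198883 ≈ 0.366

Now condition on the additional information:
P(price drop | sector-wide selloff) = 0.32×0.892 + 0.77×0.108 = 0.285440 + 0.083160 = 0.368600
Restricting to configurations with poor earnings report present: 0.77×0.108 = 0.083160.
So P(poor earnings report | price drop, sector-wide selloff) = 0.083160/0.368600 ≈ 0.226.
This is intercausal reasoning (explaining away): once sector-wide selloff accounts for the price drop, poor earnings report becomes less likely.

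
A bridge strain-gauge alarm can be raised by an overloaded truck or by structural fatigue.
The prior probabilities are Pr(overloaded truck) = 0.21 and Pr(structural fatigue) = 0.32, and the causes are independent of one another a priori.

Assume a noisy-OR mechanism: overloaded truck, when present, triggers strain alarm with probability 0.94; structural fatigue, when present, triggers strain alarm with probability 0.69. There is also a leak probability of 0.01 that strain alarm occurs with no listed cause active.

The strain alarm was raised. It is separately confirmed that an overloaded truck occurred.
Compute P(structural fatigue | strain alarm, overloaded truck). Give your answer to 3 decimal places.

Under noisy-OR, P(strain alarm | causes) = 1 − (1−0.01)·∏(1−qᵢ) over the active causes.
Enumerate both values of structural fatigue and weight by the priors:
  P(strain alarm | overloaded truck) = 0.9406·0.68 + 0.981586·0.32
        = 0.639608 + 0.314108 = 0.953716
Configurations with structural fatigue contribute 0.314108, so
  P(structural fatigue | strain alarm, overloaded truck) = 0.314108 / 0.953716 ≈ 0.329

P(structural fatigue | strain alarm, overloaded truck) ≈ 0.329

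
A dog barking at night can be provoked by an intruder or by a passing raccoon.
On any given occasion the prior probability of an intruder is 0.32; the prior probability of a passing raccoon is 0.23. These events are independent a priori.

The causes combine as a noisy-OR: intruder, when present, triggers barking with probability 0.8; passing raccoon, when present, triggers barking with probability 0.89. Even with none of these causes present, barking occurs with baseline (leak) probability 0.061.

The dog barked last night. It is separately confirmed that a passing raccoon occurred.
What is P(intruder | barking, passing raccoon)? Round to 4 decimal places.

Under noisy-OR, P(barking | causes) = 1 − (1−0.061)·∏(1−qᵢ) over the active causes.
By total probability over both values of intruder:
  P(barking | passing raccoon) = 0.89671*0.68 + 0.979342*0.32
        = 0.609763 + 0.313389 = 0.923152
The terms with intruder present sum to 0.313389, so
  P(intruder | barking, passing raccoon) = 0.313389 / 0.923152 ≈ 0.3395

P(intruder | barking, passing raccoon) ≈ 0.3395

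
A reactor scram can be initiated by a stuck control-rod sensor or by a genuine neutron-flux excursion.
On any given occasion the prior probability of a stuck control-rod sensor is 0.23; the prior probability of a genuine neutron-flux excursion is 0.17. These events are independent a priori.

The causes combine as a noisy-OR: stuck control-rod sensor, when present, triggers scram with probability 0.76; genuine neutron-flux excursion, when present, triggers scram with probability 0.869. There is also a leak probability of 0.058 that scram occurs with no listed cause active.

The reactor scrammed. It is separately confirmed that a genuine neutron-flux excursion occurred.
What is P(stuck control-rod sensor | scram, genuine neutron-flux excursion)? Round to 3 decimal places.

Under noisy-OR, P(scram | causes) = 1 − (1−0.058)·∏(1−qᵢ) over the active causes.
For the numerator, keep only stuck control-rod sensor=true terms: 0.970384*0.23 = 0.223188
Denominator P(scram | genuine neutron-flux excursion): 0.876598*0.77 + 0.970384*0.23 = 0.898168
Posterior = 0.223188 / 0.898168 ≈ 0.248

P(stuck control-rod sensor | scram, genuine neutron-flux excursion) ≈ 0.248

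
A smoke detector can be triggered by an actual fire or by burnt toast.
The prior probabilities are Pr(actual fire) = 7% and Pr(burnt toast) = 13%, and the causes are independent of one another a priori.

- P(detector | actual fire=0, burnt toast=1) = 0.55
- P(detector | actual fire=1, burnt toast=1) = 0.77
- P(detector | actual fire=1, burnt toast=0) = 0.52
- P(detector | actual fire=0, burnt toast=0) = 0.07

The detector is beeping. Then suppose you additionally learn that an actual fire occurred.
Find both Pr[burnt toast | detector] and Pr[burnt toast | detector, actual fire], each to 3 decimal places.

Pr[burnt toast | detector] ≈ 0.454; Pr[burnt toast | detector, actual fire] ≈ 0.181

Sum P(detector|·) weighted by the priors over the 4 (actual fire, burnt toast) configurations:
  P(detector) = 0.07×0.93×0.87 + 0.55×0.93×0.13 + 0.52×0.07×0.87 + 0.77×0.07×0.13
        = 0.056637 + 0.066495 + 0.031668 + 0.007007 = 0.161807
Configurations with burnt toast contribute 0.073502, so
  P(burnt toast | detector) = 0.073502 / 0.161807 ≈ 0.454

With the extra evidence:
P(detector | actual fire) = 0.52×0.87 + 0.77×0.13 = 0.452400 + 0.100100 = 0.552500
Restricting to configurations with burnt toast present: 0.77×0.13 = 0.100100.
P(burnt toast | detector, actual fire) = 0.100100 / 0.552500 ≈ 0.181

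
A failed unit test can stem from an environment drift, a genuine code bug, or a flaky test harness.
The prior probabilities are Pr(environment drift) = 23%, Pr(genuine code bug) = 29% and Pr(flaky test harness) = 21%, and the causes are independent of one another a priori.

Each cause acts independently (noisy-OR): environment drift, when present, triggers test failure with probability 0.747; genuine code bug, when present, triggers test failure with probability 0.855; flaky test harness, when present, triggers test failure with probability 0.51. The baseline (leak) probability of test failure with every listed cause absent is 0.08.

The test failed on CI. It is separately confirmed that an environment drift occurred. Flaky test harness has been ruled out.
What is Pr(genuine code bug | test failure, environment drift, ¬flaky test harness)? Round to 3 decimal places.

Under noisy-OR, P(test failure | causes) = 1 − (1−0.08)·∏(1−qᵢ) over the active causes.
Enumerate both values of genuine code bug and weight by the priors:
  P(test failure | environment drift, ¬flaky test harness) = 0.76724*0.71 + 0.96625*0.29
        = 0.544740 + 0.280212 = 0.824952
Keeping only the genuine code bug-present terms gives 0.280212, so
  P(genuine code bug | test failure, environment drift, ¬flaky test harness) = 0.280212 / 0.824952 ≈ 0.340

Pr(genuine code bug | test failure, environment drift, ¬flaky test harness) ≈ 0.340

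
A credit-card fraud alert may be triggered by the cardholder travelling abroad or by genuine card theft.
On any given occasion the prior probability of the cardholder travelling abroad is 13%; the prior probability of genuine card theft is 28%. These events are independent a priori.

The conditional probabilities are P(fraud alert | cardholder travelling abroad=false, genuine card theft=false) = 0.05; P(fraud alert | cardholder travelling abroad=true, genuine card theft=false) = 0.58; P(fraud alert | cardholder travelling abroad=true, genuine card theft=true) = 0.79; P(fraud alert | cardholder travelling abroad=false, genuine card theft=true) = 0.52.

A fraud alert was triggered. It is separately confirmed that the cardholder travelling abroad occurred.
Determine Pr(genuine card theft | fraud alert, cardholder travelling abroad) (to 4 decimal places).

Pr(genuine card theft | fraud alert, cardholder travelling abroad) ≈ 0.3463

Sum P(fraud alert|·) weighted by the priors over both values of genuine card theft:
  P(fraud alert | cardholder travelling abroad) = 0.58*0.72 + 0.79*0.28
        = 0.417600 + 0.221200 = 0.638800
The terms with genuine card theft present sum to 0.221200, so
  P(genuine card theft | fraud alert, cardholder travelling abroad) = 0.221200 / 0.638800 ≈ 0.3463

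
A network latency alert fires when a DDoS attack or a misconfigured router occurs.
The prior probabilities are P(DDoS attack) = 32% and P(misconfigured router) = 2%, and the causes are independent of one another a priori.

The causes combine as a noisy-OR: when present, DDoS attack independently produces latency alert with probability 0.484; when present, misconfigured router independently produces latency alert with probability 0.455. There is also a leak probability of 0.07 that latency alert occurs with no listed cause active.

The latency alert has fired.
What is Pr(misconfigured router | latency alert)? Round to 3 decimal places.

Pr(misconfigured router | latency alert) ≈ 0.052

Under noisy-OR, P(latency alert | causes) = 1 − (1−0.07)·∏(1−qᵢ) over the active causes.
Enumerate the 4 (DDoS attack, misconfigured router) configurations and weight by the priors:
  P(latency alert) = 0.07·0.68·0.98 + 0.49315·0.68·0.02 + 0.52012·0.32·0.98 + 0.738465·0.32·0.02
        = 0.046648 + 0.006707 + 0.163110 + 0.004726 = 0.221191
The terms with misconfigured router present sum to 0.011433, so
  P(misconfigured router | latency alert) = 0.011433 / 0.221191 ≈ 0.052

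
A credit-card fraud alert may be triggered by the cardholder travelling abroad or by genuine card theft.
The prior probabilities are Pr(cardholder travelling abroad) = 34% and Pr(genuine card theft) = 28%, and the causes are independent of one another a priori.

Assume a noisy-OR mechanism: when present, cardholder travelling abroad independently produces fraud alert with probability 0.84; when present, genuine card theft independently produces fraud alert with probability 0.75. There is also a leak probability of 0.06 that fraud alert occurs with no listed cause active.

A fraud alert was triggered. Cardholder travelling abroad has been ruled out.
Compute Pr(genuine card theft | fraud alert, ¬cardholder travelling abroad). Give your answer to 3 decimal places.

Under noisy-OR, P(fraud alert | causes) = 1 − (1−0.06)·∏(1−qᵢ) over the active causes.
P(fraud alert | ¬cardholder travelling abroad) = 0.06×0.72 + 0.765×0.28 = 0.043200 + 0.214200 = 0.257400
Restricting to configurations with genuine card theft present: 0.765×0.28 = 0.214200.
So P(genuine card theft | fraud alert, ¬cardholder travelling abroad) = 0.214200/0.257400 ≈ 0.832.

Pr(genuine card theft | fraud alert, ¬cardholder travelling abroad) ≈ 0.832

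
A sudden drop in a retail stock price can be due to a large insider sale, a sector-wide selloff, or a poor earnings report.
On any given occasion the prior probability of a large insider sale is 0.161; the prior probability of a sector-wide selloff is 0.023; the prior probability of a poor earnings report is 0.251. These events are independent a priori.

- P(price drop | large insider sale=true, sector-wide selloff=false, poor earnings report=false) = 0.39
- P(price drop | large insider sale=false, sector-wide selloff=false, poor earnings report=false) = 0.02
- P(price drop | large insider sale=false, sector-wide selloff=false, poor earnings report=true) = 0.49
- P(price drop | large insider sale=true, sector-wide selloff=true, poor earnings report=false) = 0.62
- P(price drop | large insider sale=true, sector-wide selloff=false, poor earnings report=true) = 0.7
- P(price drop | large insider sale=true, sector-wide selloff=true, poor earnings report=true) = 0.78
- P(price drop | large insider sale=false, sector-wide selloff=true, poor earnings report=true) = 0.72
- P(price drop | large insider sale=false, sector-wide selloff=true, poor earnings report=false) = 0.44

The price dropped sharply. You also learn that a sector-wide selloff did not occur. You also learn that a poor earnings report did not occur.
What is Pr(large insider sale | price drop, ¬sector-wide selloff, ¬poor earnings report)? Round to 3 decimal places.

For the numerator, keep only large insider sale=true terms: 0.39·0.161 = 0.062790
Denominator P(price drop | ¬sector-wide selloff, ¬poor earnings report): 0.02·0.839 + 0.39·0.161 = 0.079570
P(large insider sale | price drop, ¬sector-wide selloff, ¬poor earnings report) = 0.062790/0.079570 ≈ 0.789

Pr(large insider sale | price drop, ¬sector-wide selloff, ¬poor earnings report) ≈ 0.789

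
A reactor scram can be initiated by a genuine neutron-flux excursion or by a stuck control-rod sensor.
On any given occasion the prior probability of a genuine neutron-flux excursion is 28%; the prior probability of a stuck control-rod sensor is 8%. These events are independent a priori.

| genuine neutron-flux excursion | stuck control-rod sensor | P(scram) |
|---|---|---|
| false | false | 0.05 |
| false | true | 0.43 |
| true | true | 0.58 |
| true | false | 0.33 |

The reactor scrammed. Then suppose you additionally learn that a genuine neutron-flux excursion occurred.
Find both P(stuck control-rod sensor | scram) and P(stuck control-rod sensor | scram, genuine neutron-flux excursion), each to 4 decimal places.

P(stuck control-rod sensor | scram) ≈ 0.2422; P(stuck control-rod sensor | scram, genuine neutron-flux excursion) ≈ 0.1326

For the numerator, keep only stuck control-rod sensor=true terms: 0.024768 + 0.012992 = 0.037760
Normalizer over all consistent configurations: 0.05·0.72·0.92 + 0.43·0.72·0.08 + 0.33·0.28·0.92 + 0.58·0.28·0.08 = 0.155888
Posterior = 0.037760 / 0.155888 ≈ 0.2422

Now condition on the additional information:
Sum P(scram|·) weighted by the priors over both values of stuck control-rod sensor:
  P(scram | genuine neutron-flux excursion) = 0.33×0.92 + 0.58×0.08
        = 0.303600 + 0.046400 = 0.350000
Configurations with stuck control-rod sensor contribute 0.046400, so
  P(stuck control-rod sensor | scram, genuine neutron-flux excursion) = 0.046400 / 0.350000 ≈ 0.1326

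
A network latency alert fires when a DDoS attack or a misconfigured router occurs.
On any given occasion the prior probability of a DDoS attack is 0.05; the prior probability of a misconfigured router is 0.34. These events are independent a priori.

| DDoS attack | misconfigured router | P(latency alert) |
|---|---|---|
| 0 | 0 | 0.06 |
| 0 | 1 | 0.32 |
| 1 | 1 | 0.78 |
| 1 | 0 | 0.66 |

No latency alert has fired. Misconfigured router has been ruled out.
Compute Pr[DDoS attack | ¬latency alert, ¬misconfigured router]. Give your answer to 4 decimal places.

Pr[DDoS attack | ¬latency alert, ¬misconfigured router] ≈ 0.0187

P(¬latency alert | ¬misconfigured router) = 0.94*0.95 + 0.34*0.05 = 0.893000 + 0.017000 = 0.910000
Restricting to configurations with DDoS attack present: 0.34*0.05 = 0.017000.
P(DDoS attack | ¬latency alert, ¬misconfigured router) = 0.017000 / 0.910000 ≈ 0.0187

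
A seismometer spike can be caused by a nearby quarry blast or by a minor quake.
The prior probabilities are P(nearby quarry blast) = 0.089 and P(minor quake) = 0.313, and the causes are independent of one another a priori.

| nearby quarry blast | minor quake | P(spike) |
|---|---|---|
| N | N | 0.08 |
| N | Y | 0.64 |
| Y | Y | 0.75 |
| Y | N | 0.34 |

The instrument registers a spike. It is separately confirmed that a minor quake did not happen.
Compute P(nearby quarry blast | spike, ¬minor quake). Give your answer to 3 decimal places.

Enumerate both values of nearby quarry blast and weight by the priors:
  P(spike | ¬minor quake) = 0.08*0.911 + 0.34*0.089
        = 0.072880 + 0.030260 = 0.103140
The terms with nearby quarry blast present sum to 0.030260, so
  P(nearby quarry blast | spike, ¬minor quake) = 0.030260 / 0.103140 ≈ 0.293

P(nearby quarry blast | spike, ¬minor quake) ≈ 0.293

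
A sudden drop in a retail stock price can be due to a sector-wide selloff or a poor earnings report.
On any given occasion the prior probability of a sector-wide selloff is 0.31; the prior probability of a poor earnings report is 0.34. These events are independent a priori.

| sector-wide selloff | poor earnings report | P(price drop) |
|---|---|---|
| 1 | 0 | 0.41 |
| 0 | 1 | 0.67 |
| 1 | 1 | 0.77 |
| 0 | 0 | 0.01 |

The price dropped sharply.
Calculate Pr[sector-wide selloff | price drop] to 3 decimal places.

Enumerate the 4 (sector-wide selloff, poor earnings report) configurations and weight by the priors:
  P(price drop) = 0.01·0.69·0.66 + 0.67·0.69·0.34 + 0.41·0.31·0.66 + 0.77·0.31·0.34
        = 0.004554 + 0.157182 + 0.083886 + 0.081158 = 0.326780
Keeping only the sector-wide selloff-present terms gives 0.165044, so
  P(sector-wide selloff | price drop) = 0.165044 / 0.326780 ≈ 0.505

Pr[sector-wide selloff | price drop] ≈ 0.505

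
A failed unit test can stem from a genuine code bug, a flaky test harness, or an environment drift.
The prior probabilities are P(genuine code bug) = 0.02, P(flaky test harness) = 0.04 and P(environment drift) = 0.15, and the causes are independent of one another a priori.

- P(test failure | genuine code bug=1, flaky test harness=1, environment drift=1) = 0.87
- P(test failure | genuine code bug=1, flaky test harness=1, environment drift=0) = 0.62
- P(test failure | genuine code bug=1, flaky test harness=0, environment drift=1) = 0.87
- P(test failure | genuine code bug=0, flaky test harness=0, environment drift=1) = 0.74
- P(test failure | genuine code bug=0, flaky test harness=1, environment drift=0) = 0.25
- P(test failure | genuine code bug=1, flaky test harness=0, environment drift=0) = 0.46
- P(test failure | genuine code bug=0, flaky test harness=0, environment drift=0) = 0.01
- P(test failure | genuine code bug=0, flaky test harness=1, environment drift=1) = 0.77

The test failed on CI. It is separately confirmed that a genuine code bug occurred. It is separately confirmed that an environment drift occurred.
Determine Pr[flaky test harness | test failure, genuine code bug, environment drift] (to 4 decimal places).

Weight on flaky test harness=true, given the evidence: 0.87*0.04 = 0.034800
Denominator P(test failure | genuine code bug, environment drift): 0.87*0.96 + 0.87*0.04 = 0.870000
Posterior = 0.034800 / 0.870000 ≈ 0.0400

Pr[flaky test harness | test failure, genuine code bug, environment drift] ≈ 0.0400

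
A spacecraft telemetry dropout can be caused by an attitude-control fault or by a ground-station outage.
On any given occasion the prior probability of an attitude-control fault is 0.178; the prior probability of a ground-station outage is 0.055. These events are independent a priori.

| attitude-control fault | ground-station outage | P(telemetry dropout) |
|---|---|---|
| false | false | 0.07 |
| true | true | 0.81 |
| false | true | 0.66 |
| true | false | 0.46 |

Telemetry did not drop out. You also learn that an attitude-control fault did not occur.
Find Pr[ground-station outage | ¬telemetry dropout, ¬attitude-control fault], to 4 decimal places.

Pr[ground-station outage | ¬telemetry dropout, ¬attitude-control fault] ≈ 0.0208

Sum P(¬telemetry dropout|·) weighted by the priors over both values of ground-station outage:
  P(¬telemetry dropout | ¬attitude-control fault) = 0.93*0.945 + 0.34*0.055
        = 0.878850 + 0.018700 = 0.897550
Keeping only the ground-station outage-present terms gives 0.018700, so
  P(ground-station outage | ¬telemetry dropout, ¬attitude-control fault) = 0.018700 / 0.897550 ≈ 0.0208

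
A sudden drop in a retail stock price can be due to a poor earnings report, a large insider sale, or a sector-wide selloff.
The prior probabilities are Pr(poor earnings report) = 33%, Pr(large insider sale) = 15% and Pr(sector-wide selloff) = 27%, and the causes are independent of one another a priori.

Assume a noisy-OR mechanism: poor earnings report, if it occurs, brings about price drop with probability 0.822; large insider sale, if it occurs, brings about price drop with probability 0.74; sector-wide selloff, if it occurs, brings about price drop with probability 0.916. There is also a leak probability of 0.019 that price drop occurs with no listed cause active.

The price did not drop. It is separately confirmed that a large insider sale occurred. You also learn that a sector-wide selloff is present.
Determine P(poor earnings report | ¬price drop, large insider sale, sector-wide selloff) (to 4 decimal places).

P(poor earnings report | ¬price drop, large insider sale, sector-wide selloff) ≈ 0.0806

Under noisy-OR, P(price drop | causes) = 1 − (1−0.019)·∏(1−qᵢ) over the active causes.
Sum P(¬price drop|·) weighted by the priors over both values of poor earnings report:
  P(¬price drop | large insider sale, sector-wide selloff) = 0.021425*0.67 + 0.003814*0.33
        = 0.014355 + 0.001259 = 0.015614
The terms with poor earnings report present sum to 0.001259, so
  P(poor earnings report | ¬price drop, large insider sale, sector-wide selloff) = 0.001259 / 0.015614 ≈ 0.0806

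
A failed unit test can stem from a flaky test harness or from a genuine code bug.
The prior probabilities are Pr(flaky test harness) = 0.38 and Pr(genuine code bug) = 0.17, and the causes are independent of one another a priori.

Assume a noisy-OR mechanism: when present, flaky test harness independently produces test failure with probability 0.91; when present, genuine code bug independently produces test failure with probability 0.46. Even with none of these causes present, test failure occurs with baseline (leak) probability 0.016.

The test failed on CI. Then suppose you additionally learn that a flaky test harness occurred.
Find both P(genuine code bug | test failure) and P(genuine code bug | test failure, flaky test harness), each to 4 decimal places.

Under noisy-OR, P(test failure | causes) = 1 − (1−0.016)·∏(1−qᵢ) over the active causes.
For the numerator, keep only genuine code bug=true terms: 0.049395 + 0.061511 = 0.110906
The normalizing constant is 0.016×0.62×0.83 + 0.46864×0.62×0.17 + 0.91144×0.38×0.83 + 0.952178×0.38×0.17 = 0.406608
P(genuine code bug | test failure) = 0.110906/0.406608 ≈ 0.2728

With the extra evidence:
Numerator (weight on configurations with genuine code bug): 0.952178*0.17 = 0.161870
The normalizing constant is 0.91144*0.83 + 0.952178*0.17 = 0.918365
P(genuine code bug | test failure, flaky test harness) = 0.161870/0.918365 ≈ 0.1763
The drop from 0.2728 to 0.1763 is the explaining-away (discounting) effect.

P(genuine code bug | test failure) ≈ 0.2728; P(genuine code bug | test failure, flaky test harness) ≈ 0.1763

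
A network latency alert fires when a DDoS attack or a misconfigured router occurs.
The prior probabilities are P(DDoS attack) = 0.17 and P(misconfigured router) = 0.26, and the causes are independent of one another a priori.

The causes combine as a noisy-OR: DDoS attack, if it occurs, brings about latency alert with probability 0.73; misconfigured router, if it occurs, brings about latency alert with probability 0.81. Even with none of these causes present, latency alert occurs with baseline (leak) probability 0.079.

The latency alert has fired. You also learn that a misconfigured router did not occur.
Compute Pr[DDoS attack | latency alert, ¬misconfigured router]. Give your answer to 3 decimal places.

Pr[DDoS attack | latency alert, ¬misconfigured router] ≈ 0.661

Under noisy-OR, P(latency alert | causes) = 1 − (1−0.079)·∏(1−qᵢ) over the active causes.
P(latency alert | ¬misconfigured router) = 0.079×0.83 + 0.75133×0.17 = 0.065570 + 0.127726 = 0.193296
Restricting to configurations with DDoS attack present: 0.75133×0.17 = 0.127726.
P(DDoS attack | latency alert, ¬misconfigured router) = 0.127726 / 0.193296 ≈ 0.661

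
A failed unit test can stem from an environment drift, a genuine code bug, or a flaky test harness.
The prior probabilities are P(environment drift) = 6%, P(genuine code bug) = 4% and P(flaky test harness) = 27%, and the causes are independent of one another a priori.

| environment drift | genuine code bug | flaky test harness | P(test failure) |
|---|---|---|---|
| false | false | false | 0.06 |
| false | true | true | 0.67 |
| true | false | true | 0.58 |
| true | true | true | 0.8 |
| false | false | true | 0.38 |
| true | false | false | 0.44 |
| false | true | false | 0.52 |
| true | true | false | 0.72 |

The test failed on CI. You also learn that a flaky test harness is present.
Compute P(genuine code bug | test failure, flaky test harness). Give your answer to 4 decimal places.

P(genuine code bug | test failure, flaky test harness) ≈ 0.0672

By total probability over the 4 (environment drift, genuine code bug) configurations:
  P(test failure | flaky test harness) = 0.38×0.94×0.96 + 0.67×0.94×0.04 + 0.58×0.06×0.96 + 0.8×0.06×0.04
        = 0.342912 + 0.025192 + 0.033408 + 0.001920 = 0.403432
Keeping only the genuine code bug-present terms gives 0.027112, so
  P(genuine code bug | test failure, flaky test harness) = 0.027112 / 0.403432 ≈ 0.0672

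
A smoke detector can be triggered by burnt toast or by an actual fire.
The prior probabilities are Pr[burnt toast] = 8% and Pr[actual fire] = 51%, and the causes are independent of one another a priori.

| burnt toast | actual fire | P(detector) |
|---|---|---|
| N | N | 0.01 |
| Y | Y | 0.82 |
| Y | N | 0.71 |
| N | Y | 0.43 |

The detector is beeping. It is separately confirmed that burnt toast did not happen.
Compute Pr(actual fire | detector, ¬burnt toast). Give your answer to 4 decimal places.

P(detector | ¬burnt toast) = 0.01*0.49 + 0.43*0.51 = 0.004900 + 0.219300 = 0.224200
The actual fire-present share is 0.43*0.51 = 0.219300.
P(actual fire | detector, ¬burnt toast) = 0.219300 / 0.224200 ≈ 0.9781

Pr(actual fire | detector, ¬burnt toast) ≈ 0.9781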